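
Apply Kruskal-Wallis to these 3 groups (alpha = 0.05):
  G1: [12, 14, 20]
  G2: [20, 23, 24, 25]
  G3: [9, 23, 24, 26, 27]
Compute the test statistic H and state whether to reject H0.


Step 1: Combine all N = 12 observations and assign midranks.
sorted (value, group, rank): (9,G3,1), (12,G1,2), (14,G1,3), (20,G1,4.5), (20,G2,4.5), (23,G2,6.5), (23,G3,6.5), (24,G2,8.5), (24,G3,8.5), (25,G2,10), (26,G3,11), (27,G3,12)
Step 2: Sum ranks within each group.
R_1 = 9.5 (n_1 = 3)
R_2 = 29.5 (n_2 = 4)
R_3 = 39 (n_3 = 5)
Step 3: H = 12/(N(N+1)) * sum(R_i^2/n_i) - 3(N+1)
     = 12/(12*13) * (9.5^2/3 + 29.5^2/4 + 39^2/5) - 3*13
     = 0.076923 * 551.846 - 39
     = 3.449679.
Step 4: Ties present; correction factor C = 1 - 18/(12^3 - 12) = 0.989510. Corrected H = 3.449679 / 0.989510 = 3.486249.
Step 5: Under H0, H ~ chi^2(2); p-value = 0.174973.
Step 6: alpha = 0.05. fail to reject H0.

H = 3.4862, df = 2, p = 0.174973, fail to reject H0.


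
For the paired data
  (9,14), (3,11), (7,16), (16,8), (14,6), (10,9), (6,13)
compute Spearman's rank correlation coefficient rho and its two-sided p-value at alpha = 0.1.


Step 1: Rank x and y separately (midranks; no ties here).
rank(x): 9->4, 3->1, 7->3, 16->7, 14->6, 10->5, 6->2
rank(y): 14->6, 11->4, 16->7, 8->2, 6->1, 9->3, 13->5
Step 2: d_i = R_x(i) - R_y(i); compute d_i^2.
  (4-6)^2=4, (1-4)^2=9, (3-7)^2=16, (7-2)^2=25, (6-1)^2=25, (5-3)^2=4, (2-5)^2=9
sum(d^2) = 92.
Step 3: rho = 1 - 6*92 / (7*(7^2 - 1)) = 1 - 552/336 = -0.642857.
Step 4: Under H0, t = rho * sqrt((n-2)/(1-rho^2)) = -1.8766 ~ t(5).
Step 5: Two-sided p-value from the t-distribution with 5 df = 0.119392.
Step 6: alpha = 0.1. fail to reject H0.

rho = -0.6429, p = 0.119392, fail to reject H0 at alpha = 0.1.


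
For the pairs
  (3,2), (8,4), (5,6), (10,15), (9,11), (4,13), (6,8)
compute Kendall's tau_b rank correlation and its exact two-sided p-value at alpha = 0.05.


Step 1: Enumerate the 21 unordered pairs (i,j) with i<j and classify each by sign(x_j-x_i) * sign(y_j-y_i).
  (1,2):dx=+5,dy=+2->C; (1,3):dx=+2,dy=+4->C; (1,4):dx=+7,dy=+13->C; (1,5):dx=+6,dy=+9->C
  (1,6):dx=+1,dy=+11->C; (1,7):dx=+3,dy=+6->C; (2,3):dx=-3,dy=+2->D; (2,4):dx=+2,dy=+11->C
  (2,5):dx=+1,dy=+7->C; (2,6):dx=-4,dy=+9->D; (2,7):dx=-2,dy=+4->D; (3,4):dx=+5,dy=+9->C
  (3,5):dx=+4,dy=+5->C; (3,6):dx=-1,dy=+7->D; (3,7):dx=+1,dy=+2->C; (4,5):dx=-1,dy=-4->C
  (4,6):dx=-6,dy=-2->C; (4,7):dx=-4,dy=-7->C; (5,6):dx=-5,dy=+2->D; (5,7):dx=-3,dy=-3->C
  (6,7):dx=+2,dy=-5->D
Step 2: C = 15, D = 6, total pairs = 21.
Step 3: tau = (C - D)/(n(n-1)/2) = (15 - 6)/21 = 0.428571.
Step 4: Exact two-sided p-value (enumerate n! = 5040 permutations of y under H0): p = 0.238889.
Step 5: alpha = 0.05. fail to reject H0.

tau_b = 0.4286 (C=15, D=6), p = 0.238889, fail to reject H0.


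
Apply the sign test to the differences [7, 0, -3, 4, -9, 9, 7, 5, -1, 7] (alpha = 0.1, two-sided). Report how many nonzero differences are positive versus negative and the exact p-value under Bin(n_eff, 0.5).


Step 1: Discard zero differences. Original n = 10; n_eff = number of nonzero differences = 9.
Nonzero differences (with sign): +7, -3, +4, -9, +9, +7, +5, -1, +7
Step 2: Count signs: positive = 6, negative = 3.
Step 3: Under H0: P(positive) = 0.5, so the number of positives S ~ Bin(9, 0.5).
Step 4: Two-sided exact p-value = sum of Bin(9,0.5) probabilities at or below the observed probability = 0.507812.
Step 5: alpha = 0.1. fail to reject H0.

n_eff = 9, pos = 6, neg = 3, p = 0.507812, fail to reject H0.


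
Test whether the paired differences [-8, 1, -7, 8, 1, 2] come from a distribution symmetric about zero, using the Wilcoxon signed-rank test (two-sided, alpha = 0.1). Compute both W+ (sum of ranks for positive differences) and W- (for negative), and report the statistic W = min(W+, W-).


Step 1: Drop any zero differences (none here) and take |d_i|.
|d| = [8, 1, 7, 8, 1, 2]
Step 2: Midrank |d_i| (ties get averaged ranks).
ranks: |8|->5.5, |1|->1.5, |7|->4, |8|->5.5, |1|->1.5, |2|->3
Step 3: Attach original signs; sum ranks with positive sign and with negative sign.
W+ = 1.5 + 5.5 + 1.5 + 3 = 11.5
W- = 5.5 + 4 = 9.5
(Check: W+ + W- = 21 should equal n(n+1)/2 = 21.)
Step 4: Test statistic W = min(W+, W-) = 9.5.
Step 5: Ties in |d|, so use the tie-corrected normal approximation.
        E[W] = n(n+1)/4 = 6*7/4 = 10.5.
        Tie groups: |d|=1 (t=2), |d|=8 (t=2); sum(t^3 - t) = 12.
        Var[W] = n(n+1)(2n+1)/24 - sum(t^3-t)/48 = 546/24 - 12/48 = 22.5.
        z = (W - E[W]) / sqrt(Var[W]) = (9.5 - 10.5) / 4.7434 = -0.2108.
        Two-sided p = 2*Phi(z) = 0.833029.
Step 6: alpha = 0.1. fail to reject H0.

W+ = 11.5, W- = 9.5, W = min = 9.5, p = 0.833029, fail to reject H0.


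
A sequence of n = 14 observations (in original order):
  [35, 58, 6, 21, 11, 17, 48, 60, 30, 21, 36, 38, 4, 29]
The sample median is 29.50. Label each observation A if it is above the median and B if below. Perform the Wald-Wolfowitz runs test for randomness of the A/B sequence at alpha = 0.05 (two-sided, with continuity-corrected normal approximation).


Step 1: Compute median = 29.50; label A = above, B = below.
Labels in order: AABBBBAAABAABB  (n_A = 7, n_B = 7)
Step 2: Count runs R = 6.
Step 3: Under H0 (random ordering), E[R] = 2*n_A*n_B/(n_A+n_B) + 1 = 2*7*7/14 + 1 = 8.0000.
        Var[R] = 2*n_A*n_B*(2*n_A*n_B - n_A - n_B) / ((n_A+n_B)^2 * (n_A+n_B-1)) = 8232/2548 = 3.2308.
        SD[R] = 1.7974.
Step 4: Continuity-corrected z = (R + 0.5 - E[R]) / SD[R] = (6 + 0.5 - 8.0000) / 1.7974 = -0.8345.
Step 5: Two-sided p-value via normal approximation = 2*(1 - Phi(|z|)) = 0.403986.
Step 6: alpha = 0.05. fail to reject H0.

R = 6, z = -0.8345, p = 0.403986, fail to reject H0.


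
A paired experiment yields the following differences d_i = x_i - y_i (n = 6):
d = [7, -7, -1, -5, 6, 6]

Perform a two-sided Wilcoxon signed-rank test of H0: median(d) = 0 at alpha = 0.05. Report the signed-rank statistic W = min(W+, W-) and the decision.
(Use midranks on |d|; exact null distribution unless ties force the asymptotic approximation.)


Step 1: Drop any zero differences (none here) and take |d_i|.
|d| = [7, 7, 1, 5, 6, 6]
Step 2: Midrank |d_i| (ties get averaged ranks).
ranks: |7|->5.5, |7|->5.5, |1|->1, |5|->2, |6|->3.5, |6|->3.5
Step 3: Attach original signs; sum ranks with positive sign and with negative sign.
W+ = 5.5 + 3.5 + 3.5 = 12.5
W- = 5.5 + 1 + 2 = 8.5
(Check: W+ + W- = 21 should equal n(n+1)/2 = 21.)
Step 4: Test statistic W = min(W+, W-) = 8.5.
Step 5: Ties in |d|, so use the tie-corrected normal approximation.
        E[W] = n(n+1)/4 = 6*7/4 = 10.5.
        Tie groups: |d|=6 (t=2), |d|=7 (t=2); sum(t^3 - t) = 12.
        Var[W] = n(n+1)(2n+1)/24 - sum(t^3-t)/48 = 546/24 - 12/48 = 22.5.
        z = (W - E[W]) / sqrt(Var[W]) = (8.5 - 10.5) / 4.7434 = -0.4216.
        Two-sided p = 2*Phi(z) = 0.673290.
Step 6: alpha = 0.05. fail to reject H0.

W+ = 12.5, W- = 8.5, W = min = 8.5, p = 0.673290, fail to reject H0.


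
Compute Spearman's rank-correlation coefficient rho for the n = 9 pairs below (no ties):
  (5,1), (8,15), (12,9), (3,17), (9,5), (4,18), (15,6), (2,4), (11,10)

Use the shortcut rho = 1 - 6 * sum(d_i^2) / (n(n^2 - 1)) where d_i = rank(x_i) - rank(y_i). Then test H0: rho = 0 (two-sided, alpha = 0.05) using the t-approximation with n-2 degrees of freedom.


Step 1: Rank x and y separately (midranks; no ties here).
rank(x): 5->4, 8->5, 12->8, 3->2, 9->6, 4->3, 15->9, 2->1, 11->7
rank(y): 1->1, 15->7, 9->5, 17->8, 5->3, 18->9, 6->4, 4->2, 10->6
Step 2: d_i = R_x(i) - R_y(i); compute d_i^2.
  (4-1)^2=9, (5-7)^2=4, (8-5)^2=9, (2-8)^2=36, (6-3)^2=9, (3-9)^2=36, (9-4)^2=25, (1-2)^2=1, (7-6)^2=1
sum(d^2) = 130.
Step 3: rho = 1 - 6*130 / (9*(9^2 - 1)) = 1 - 780/720 = -0.083333.
Step 4: Under H0, t = rho * sqrt((n-2)/(1-rho^2)) = -0.2212 ~ t(7).
Step 5: Two-sided p-value from the t-distribution with 7 df = 0.831214.
Step 6: alpha = 0.05. fail to reject H0.

rho = -0.0833, p = 0.831214, fail to reject H0 at alpha = 0.05.


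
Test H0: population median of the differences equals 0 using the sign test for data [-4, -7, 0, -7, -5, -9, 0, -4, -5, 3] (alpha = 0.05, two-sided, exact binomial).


Step 1: Discard zero differences. Original n = 10; n_eff = number of nonzero differences = 8.
Nonzero differences (with sign): -4, -7, -7, -5, -9, -4, -5, +3
Step 2: Count signs: positive = 1, negative = 7.
Step 3: Under H0: P(positive) = 0.5, so the number of positives S ~ Bin(8, 0.5).
Step 4: Two-sided exact p-value = sum of Bin(8,0.5) probabilities at or below the observed probability = 0.070312.
Step 5: alpha = 0.05. fail to reject H0.

n_eff = 8, pos = 1, neg = 7, p = 0.070312, fail to reject H0.


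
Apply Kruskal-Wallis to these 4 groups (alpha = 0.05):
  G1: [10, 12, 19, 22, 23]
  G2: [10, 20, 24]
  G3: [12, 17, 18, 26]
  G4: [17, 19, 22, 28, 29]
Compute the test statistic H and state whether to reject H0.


Step 1: Combine all N = 17 observations and assign midranks.
sorted (value, group, rank): (10,G1,1.5), (10,G2,1.5), (12,G1,3.5), (12,G3,3.5), (17,G3,5.5), (17,G4,5.5), (18,G3,7), (19,G1,8.5), (19,G4,8.5), (20,G2,10), (22,G1,11.5), (22,G4,11.5), (23,G1,13), (24,G2,14), (26,G3,15), (28,G4,16), (29,G4,17)
Step 2: Sum ranks within each group.
R_1 = 38 (n_1 = 5)
R_2 = 25.5 (n_2 = 3)
R_3 = 31 (n_3 = 4)
R_4 = 58.5 (n_4 = 5)
Step 3: H = 12/(N(N+1)) * sum(R_i^2/n_i) - 3(N+1)
     = 12/(17*18) * (38^2/5 + 25.5^2/3 + 31^2/4 + 58.5^2/5) - 3*18
     = 0.039216 * 1430.25 - 54
     = 2.088235.
Step 4: Ties present; correction factor C = 1 - 30/(17^3 - 17) = 0.993873. Corrected H = 2.088235 / 0.993873 = 2.101110.
Step 5: Under H0, H ~ chi^2(3); p-value = 0.551688.
Step 6: alpha = 0.05. fail to reject H0.

H = 2.1011, df = 3, p = 0.551688, fail to reject H0.


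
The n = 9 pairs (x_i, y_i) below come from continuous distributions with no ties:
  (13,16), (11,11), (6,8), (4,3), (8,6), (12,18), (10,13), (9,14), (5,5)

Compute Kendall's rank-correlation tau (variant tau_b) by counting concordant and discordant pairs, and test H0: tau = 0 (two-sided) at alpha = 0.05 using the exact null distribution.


Step 1: Enumerate the 36 unordered pairs (i,j) with i<j and classify each by sign(x_j-x_i) * sign(y_j-y_i).
  (1,2):dx=-2,dy=-5->C; (1,3):dx=-7,dy=-8->C; (1,4):dx=-9,dy=-13->C; (1,5):dx=-5,dy=-10->C
  (1,6):dx=-1,dy=+2->D; (1,7):dx=-3,dy=-3->C; (1,8):dx=-4,dy=-2->C; (1,9):dx=-8,dy=-11->C
  (2,3):dx=-5,dy=-3->C; (2,4):dx=-7,dy=-8->C; (2,5):dx=-3,dy=-5->C; (2,6):dx=+1,dy=+7->C
  (2,7):dx=-1,dy=+2->D; (2,8):dx=-2,dy=+3->D; (2,9):dx=-6,dy=-6->C; (3,4):dx=-2,dy=-5->C
  (3,5):dx=+2,dy=-2->D; (3,6):dx=+6,dy=+10->C; (3,7):dx=+4,dy=+5->C; (3,8):dx=+3,dy=+6->C
  (3,9):dx=-1,dy=-3->C; (4,5):dx=+4,dy=+3->C; (4,6):dx=+8,dy=+15->C; (4,7):dx=+6,dy=+10->C
  (4,8):dx=+5,dy=+11->C; (4,9):dx=+1,dy=+2->C; (5,6):dx=+4,dy=+12->C; (5,7):dx=+2,dy=+7->C
  (5,8):dx=+1,dy=+8->C; (5,9):dx=-3,dy=-1->C; (6,7):dx=-2,dy=-5->C; (6,8):dx=-3,dy=-4->C
  (6,9):dx=-7,dy=-13->C; (7,8):dx=-1,dy=+1->D; (7,9):dx=-5,dy=-8->C; (8,9):dx=-4,dy=-9->C
Step 2: C = 31, D = 5, total pairs = 36.
Step 3: tau = (C - D)/(n(n-1)/2) = (31 - 5)/36 = 0.722222.
Step 4: Exact two-sided p-value (enumerate n! = 362880 permutations of y under H0): p = 0.005886.
Step 5: alpha = 0.05. reject H0.

tau_b = 0.7222 (C=31, D=5), p = 0.005886, reject H0.


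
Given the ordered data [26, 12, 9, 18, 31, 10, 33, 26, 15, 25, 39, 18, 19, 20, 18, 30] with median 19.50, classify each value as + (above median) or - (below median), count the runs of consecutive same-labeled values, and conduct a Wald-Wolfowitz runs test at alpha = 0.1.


Step 1: Compute median = 19.50; label A = above, B = below.
Labels in order: ABBBABAABAABBABA  (n_A = 8, n_B = 8)
Step 2: Count runs R = 11.
Step 3: Under H0 (random ordering), E[R] = 2*n_A*n_B/(n_A+n_B) + 1 = 2*8*8/16 + 1 = 9.0000.
        Var[R] = 2*n_A*n_B*(2*n_A*n_B - n_A - n_B) / ((n_A+n_B)^2 * (n_A+n_B-1)) = 14336/3840 = 3.7333.
        SD[R] = 1.9322.
Step 4: Continuity-corrected z = (R - 0.5 - E[R]) / SD[R] = (11 - 0.5 - 9.0000) / 1.9322 = 0.7763.
Step 5: Two-sided p-value via normal approximation = 2*(1 - Phi(|z|)) = 0.437558.
Step 6: alpha = 0.1. fail to reject H0.

R = 11, z = 0.7763, p = 0.437558, fail to reject H0.


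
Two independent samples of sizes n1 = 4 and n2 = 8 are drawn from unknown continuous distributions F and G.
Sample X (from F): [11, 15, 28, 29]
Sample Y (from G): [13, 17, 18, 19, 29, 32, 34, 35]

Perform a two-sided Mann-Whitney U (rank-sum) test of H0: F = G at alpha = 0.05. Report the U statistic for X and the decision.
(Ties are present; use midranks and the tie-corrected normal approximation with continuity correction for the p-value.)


Step 1: Combine and sort all 12 observations; assign midranks.
sorted (value, group): (11,X), (13,Y), (15,X), (17,Y), (18,Y), (19,Y), (28,X), (29,X), (29,Y), (32,Y), (34,Y), (35,Y)
ranks: 11->1, 13->2, 15->3, 17->4, 18->5, 19->6, 28->7, 29->8.5, 29->8.5, 32->10, 34->11, 35->12
Step 2: Rank sum for X: R1 = 1 + 3 + 7 + 8.5 = 19.5.
Step 3: U_X = R1 - n1(n1+1)/2 = 19.5 - 4*5/2 = 19.5 - 10 = 9.5.
       U_Y = n1*n2 - U_X = 32 - 9.5 = 22.5.
Step 4: Ties are present, so use the tie-corrected normal approximation (with continuity correction) for the p-value.
Step 5: p-value = 0.307332; compare to alpha = 0.05. fail to reject H0.

U_X = 9.5, p = 0.307332, fail to reject H0 at alpha = 0.05.


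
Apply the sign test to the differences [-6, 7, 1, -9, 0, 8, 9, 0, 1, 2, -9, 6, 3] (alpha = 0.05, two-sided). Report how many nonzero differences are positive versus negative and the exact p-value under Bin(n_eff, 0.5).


Step 1: Discard zero differences. Original n = 13; n_eff = number of nonzero differences = 11.
Nonzero differences (with sign): -6, +7, +1, -9, +8, +9, +1, +2, -9, +6, +3
Step 2: Count signs: positive = 8, negative = 3.
Step 3: Under H0: P(positive) = 0.5, so the number of positives S ~ Bin(11, 0.5).
Step 4: Two-sided exact p-value = sum of Bin(11,0.5) probabilities at or below the observed probability = 0.226562.
Step 5: alpha = 0.05. fail to reject H0.

n_eff = 11, pos = 8, neg = 3, p = 0.226562, fail to reject H0.


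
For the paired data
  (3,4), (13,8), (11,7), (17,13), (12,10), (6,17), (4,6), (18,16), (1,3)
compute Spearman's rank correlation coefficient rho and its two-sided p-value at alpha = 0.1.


Step 1: Rank x and y separately (midranks; no ties here).
rank(x): 3->2, 13->7, 11->5, 17->8, 12->6, 6->4, 4->3, 18->9, 1->1
rank(y): 4->2, 8->5, 7->4, 13->7, 10->6, 17->9, 6->3, 16->8, 3->1
Step 2: d_i = R_x(i) - R_y(i); compute d_i^2.
  (2-2)^2=0, (7-5)^2=4, (5-4)^2=1, (8-7)^2=1, (6-6)^2=0, (4-9)^2=25, (3-3)^2=0, (9-8)^2=1, (1-1)^2=0
sum(d^2) = 32.
Step 3: rho = 1 - 6*32 / (9*(9^2 - 1)) = 1 - 192/720 = 0.733333.
Step 4: Under H0, t = rho * sqrt((n-2)/(1-rho^2)) = 2.8538 ~ t(7).
Step 5: Two-sided p-value from the t-distribution with 7 df = 0.024554.
Step 6: alpha = 0.1. reject H0.

rho = 0.7333, p = 0.024554, reject H0 at alpha = 0.1.


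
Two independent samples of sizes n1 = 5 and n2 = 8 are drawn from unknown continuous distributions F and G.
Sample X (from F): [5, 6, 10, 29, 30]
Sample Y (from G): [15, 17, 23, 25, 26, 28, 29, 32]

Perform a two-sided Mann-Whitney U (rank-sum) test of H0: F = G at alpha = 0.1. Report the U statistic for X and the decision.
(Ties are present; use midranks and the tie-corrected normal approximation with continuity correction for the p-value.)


Step 1: Combine and sort all 13 observations; assign midranks.
sorted (value, group): (5,X), (6,X), (10,X), (15,Y), (17,Y), (23,Y), (25,Y), (26,Y), (28,Y), (29,X), (29,Y), (30,X), (32,Y)
ranks: 5->1, 6->2, 10->3, 15->4, 17->5, 23->6, 25->7, 26->8, 28->9, 29->10.5, 29->10.5, 30->12, 32->13
Step 2: Rank sum for X: R1 = 1 + 2 + 3 + 10.5 + 12 = 28.5.
Step 3: U_X = R1 - n1(n1+1)/2 = 28.5 - 5*6/2 = 28.5 - 15 = 13.5.
       U_Y = n1*n2 - U_X = 40 - 13.5 = 26.5.
Step 4: Ties are present, so use the tie-corrected normal approximation (with continuity correction) for the p-value.
Step 5: p-value = 0.379120; compare to alpha = 0.1. fail to reject H0.

U_X = 13.5, p = 0.379120, fail to reject H0 at alpha = 0.1.


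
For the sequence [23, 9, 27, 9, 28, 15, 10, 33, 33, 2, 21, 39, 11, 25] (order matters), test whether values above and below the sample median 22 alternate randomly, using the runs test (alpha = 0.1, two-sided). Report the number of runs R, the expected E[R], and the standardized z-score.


Step 1: Compute median = 22; label A = above, B = below.
Labels in order: ABABABBAABBABA  (n_A = 7, n_B = 7)
Step 2: Count runs R = 11.
Step 3: Under H0 (random ordering), E[R] = 2*n_A*n_B/(n_A+n_B) + 1 = 2*7*7/14 + 1 = 8.0000.
        Var[R] = 2*n_A*n_B*(2*n_A*n_B - n_A - n_B) / ((n_A+n_B)^2 * (n_A+n_B-1)) = 8232/2548 = 3.2308.
        SD[R] = 1.7974.
Step 4: Continuity-corrected z = (R - 0.5 - E[R]) / SD[R] = (11 - 0.5 - 8.0000) / 1.7974 = 1.3909.
Step 5: Two-sided p-value via normal approximation = 2*(1 - Phi(|z|)) = 0.164264.
Step 6: alpha = 0.1. fail to reject H0.

R = 11, z = 1.3909, p = 0.164264, fail to reject H0.


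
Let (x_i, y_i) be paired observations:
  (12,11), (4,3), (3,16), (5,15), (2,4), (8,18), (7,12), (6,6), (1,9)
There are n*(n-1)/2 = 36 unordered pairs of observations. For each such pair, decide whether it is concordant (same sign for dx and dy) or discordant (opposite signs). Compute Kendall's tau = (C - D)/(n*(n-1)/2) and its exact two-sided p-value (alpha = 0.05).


Step 1: Enumerate the 36 unordered pairs (i,j) with i<j and classify each by sign(x_j-x_i) * sign(y_j-y_i).
  (1,2):dx=-8,dy=-8->C; (1,3):dx=-9,dy=+5->D; (1,4):dx=-7,dy=+4->D; (1,5):dx=-10,dy=-7->C
  (1,6):dx=-4,dy=+7->D; (1,7):dx=-5,dy=+1->D; (1,8):dx=-6,dy=-5->C; (1,9):dx=-11,dy=-2->C
  (2,3):dx=-1,dy=+13->D; (2,4):dx=+1,dy=+12->C; (2,5):dx=-2,dy=+1->D; (2,6):dx=+4,dy=+15->C
  (2,7):dx=+3,dy=+9->C; (2,8):dx=+2,dy=+3->C; (2,9):dx=-3,dy=+6->D; (3,4):dx=+2,dy=-1->D
  (3,5):dx=-1,dy=-12->C; (3,6):dx=+5,dy=+2->C; (3,7):dx=+4,dy=-4->D; (3,8):dx=+3,dy=-10->D
  (3,9):dx=-2,dy=-7->C; (4,5):dx=-3,dy=-11->C; (4,6):dx=+3,dy=+3->C; (4,7):dx=+2,dy=-3->D
  (4,8):dx=+1,dy=-9->D; (4,9):dx=-4,dy=-6->C; (5,6):dx=+6,dy=+14->C; (5,7):dx=+5,dy=+8->C
  (5,8):dx=+4,dy=+2->C; (5,9):dx=-1,dy=+5->D; (6,7):dx=-1,dy=-6->C; (6,8):dx=-2,dy=-12->C
  (6,9):dx=-7,dy=-9->C; (7,8):dx=-1,dy=-6->C; (7,9):dx=-6,dy=-3->C; (8,9):dx=-5,dy=+3->D
Step 2: C = 22, D = 14, total pairs = 36.
Step 3: tau = (C - D)/(n(n-1)/2) = (22 - 14)/36 = 0.222222.
Step 4: Exact two-sided p-value (enumerate n! = 362880 permutations of y under H0): p = 0.476709.
Step 5: alpha = 0.05. fail to reject H0.

tau_b = 0.2222 (C=22, D=14), p = 0.476709, fail to reject H0.


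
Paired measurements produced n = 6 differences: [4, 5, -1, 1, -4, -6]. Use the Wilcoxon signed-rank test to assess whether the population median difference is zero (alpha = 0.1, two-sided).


Step 1: Drop any zero differences (none here) and take |d_i|.
|d| = [4, 5, 1, 1, 4, 6]
Step 2: Midrank |d_i| (ties get averaged ranks).
ranks: |4|->3.5, |5|->5, |1|->1.5, |1|->1.5, |4|->3.5, |6|->6
Step 3: Attach original signs; sum ranks with positive sign and with negative sign.
W+ = 3.5 + 5 + 1.5 = 10
W- = 1.5 + 3.5 + 6 = 11
(Check: W+ + W- = 21 should equal n(n+1)/2 = 21.)
Step 4: Test statistic W = min(W+, W-) = 10.
Step 5: Ties in |d|, so use the tie-corrected normal approximation.
        E[W] = n(n+1)/4 = 6*7/4 = 10.5.
        Tie groups: |d|=1 (t=2), |d|=4 (t=2); sum(t^3 - t) = 12.
        Var[W] = n(n+1)(2n+1)/24 - sum(t^3-t)/48 = 546/24 - 12/48 = 22.5.
        z = (W - E[W]) / sqrt(Var[W]) = (10 - 10.5) / 4.7434 = -0.1054.
        Two-sided p = 2*Phi(z) = 0.916051.
Step 6: alpha = 0.1. fail to reject H0.

W+ = 10, W- = 11, W = min = 10, p = 0.916051, fail to reject H0.


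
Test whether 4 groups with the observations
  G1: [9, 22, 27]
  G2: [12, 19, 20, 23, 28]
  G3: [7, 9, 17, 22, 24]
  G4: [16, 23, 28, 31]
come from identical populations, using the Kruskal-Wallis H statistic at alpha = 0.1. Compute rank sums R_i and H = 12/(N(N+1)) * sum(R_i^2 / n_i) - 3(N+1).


Step 1: Combine all N = 17 observations and assign midranks.
sorted (value, group, rank): (7,G3,1), (9,G1,2.5), (9,G3,2.5), (12,G2,4), (16,G4,5), (17,G3,6), (19,G2,7), (20,G2,8), (22,G1,9.5), (22,G3,9.5), (23,G2,11.5), (23,G4,11.5), (24,G3,13), (27,G1,14), (28,G2,15.5), (28,G4,15.5), (31,G4,17)
Step 2: Sum ranks within each group.
R_1 = 26 (n_1 = 3)
R_2 = 46 (n_2 = 5)
R_3 = 32 (n_3 = 5)
R_4 = 49 (n_4 = 4)
Step 3: H = 12/(N(N+1)) * sum(R_i^2/n_i) - 3(N+1)
     = 12/(17*18) * (26^2/3 + 46^2/5 + 32^2/5 + 49^2/4) - 3*18
     = 0.039216 * 1453.58 - 54
     = 3.003268.
Step 4: Ties present; correction factor C = 1 - 24/(17^3 - 17) = 0.995098. Corrected H = 3.003268 / 0.995098 = 3.018062.
Step 5: Under H0, H ~ chi^2(3); p-value = 0.388849.
Step 6: alpha = 0.1. fail to reject H0.

H = 3.0181, df = 3, p = 0.388849, fail to reject H0.


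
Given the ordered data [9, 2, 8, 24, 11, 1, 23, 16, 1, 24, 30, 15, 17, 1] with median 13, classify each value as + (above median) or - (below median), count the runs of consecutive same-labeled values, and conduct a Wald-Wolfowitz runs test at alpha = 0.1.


Step 1: Compute median = 13; label A = above, B = below.
Labels in order: BBBABBAABAAAAB  (n_A = 7, n_B = 7)
Step 2: Count runs R = 7.
Step 3: Under H0 (random ordering), E[R] = 2*n_A*n_B/(n_A+n_B) + 1 = 2*7*7/14 + 1 = 8.0000.
        Var[R] = 2*n_A*n_B*(2*n_A*n_B - n_A - n_B) / ((n_A+n_B)^2 * (n_A+n_B-1)) = 8232/2548 = 3.2308.
        SD[R] = 1.7974.
Step 4: Continuity-corrected z = (R + 0.5 - E[R]) / SD[R] = (7 + 0.5 - 8.0000) / 1.7974 = -0.2782.
Step 5: Two-sided p-value via normal approximation = 2*(1 - Phi(|z|)) = 0.780879.
Step 6: alpha = 0.1. fail to reject H0.

R = 7, z = -0.2782, p = 0.780879, fail to reject H0.


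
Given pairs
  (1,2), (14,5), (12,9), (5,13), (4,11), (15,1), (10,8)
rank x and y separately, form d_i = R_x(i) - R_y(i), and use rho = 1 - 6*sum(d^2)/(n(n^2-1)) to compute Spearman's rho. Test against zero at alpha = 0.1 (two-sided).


Step 1: Rank x and y separately (midranks; no ties here).
rank(x): 1->1, 14->6, 12->5, 5->3, 4->2, 15->7, 10->4
rank(y): 2->2, 5->3, 9->5, 13->7, 11->6, 1->1, 8->4
Step 2: d_i = R_x(i) - R_y(i); compute d_i^2.
  (1-2)^2=1, (6-3)^2=9, (5-5)^2=0, (3-7)^2=16, (2-6)^2=16, (7-1)^2=36, (4-4)^2=0
sum(d^2) = 78.
Step 3: rho = 1 - 6*78 / (7*(7^2 - 1)) = 1 - 468/336 = -0.392857.
Step 4: Under H0, t = rho * sqrt((n-2)/(1-rho^2)) = -0.9553 ~ t(5).
Step 5: Two-sided p-value from the t-distribution with 5 df = 0.383317.
Step 6: alpha = 0.1. fail to reject H0.

rho = -0.3929, p = 0.383317, fail to reject H0 at alpha = 0.1.


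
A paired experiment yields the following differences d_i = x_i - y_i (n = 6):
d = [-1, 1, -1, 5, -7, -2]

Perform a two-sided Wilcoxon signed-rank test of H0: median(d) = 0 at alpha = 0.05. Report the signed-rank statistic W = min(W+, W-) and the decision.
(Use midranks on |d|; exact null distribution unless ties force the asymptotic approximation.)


Step 1: Drop any zero differences (none here) and take |d_i|.
|d| = [1, 1, 1, 5, 7, 2]
Step 2: Midrank |d_i| (ties get averaged ranks).
ranks: |1|->2, |1|->2, |1|->2, |5|->5, |7|->6, |2|->4
Step 3: Attach original signs; sum ranks with positive sign and with negative sign.
W+ = 2 + 5 = 7
W- = 2 + 2 + 6 + 4 = 14
(Check: W+ + W- = 21 should equal n(n+1)/2 = 21.)
Step 4: Test statistic W = min(W+, W-) = 7.
Step 5: Ties in |d|, so use the tie-corrected normal approximation.
        E[W] = n(n+1)/4 = 6*7/4 = 10.5.
        Tie groups: |d|=1 (t=3); sum(t^3 - t) = 24.
        Var[W] = n(n+1)(2n+1)/24 - sum(t^3-t)/48 = 546/24 - 24/48 = 22.25.
        z = (W - E[W]) / sqrt(Var[W]) = (7 - 10.5) / 4.7170 = -0.7420.
        Two-sided p = 2*Phi(z) = 0.458088.
Step 6: alpha = 0.05. fail to reject H0.

W+ = 7, W- = 14, W = min = 7, p = 0.458088, fail to reject H0.


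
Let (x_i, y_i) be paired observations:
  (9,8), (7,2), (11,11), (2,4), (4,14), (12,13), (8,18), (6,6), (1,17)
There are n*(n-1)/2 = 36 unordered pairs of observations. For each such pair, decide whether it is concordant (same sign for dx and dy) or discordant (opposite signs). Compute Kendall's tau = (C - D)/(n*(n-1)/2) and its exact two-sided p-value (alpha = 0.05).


Step 1: Enumerate the 36 unordered pairs (i,j) with i<j and classify each by sign(x_j-x_i) * sign(y_j-y_i).
  (1,2):dx=-2,dy=-6->C; (1,3):dx=+2,dy=+3->C; (1,4):dx=-7,dy=-4->C; (1,5):dx=-5,dy=+6->D
  (1,6):dx=+3,dy=+5->C; (1,7):dx=-1,dy=+10->D; (1,8):dx=-3,dy=-2->C; (1,9):dx=-8,dy=+9->D
  (2,3):dx=+4,dy=+9->C; (2,4):dx=-5,dy=+2->D; (2,5):dx=-3,dy=+12->D; (2,6):dx=+5,dy=+11->C
  (2,7):dx=+1,dy=+16->C; (2,8):dx=-1,dy=+4->D; (2,9):dx=-6,dy=+15->D; (3,4):dx=-9,dy=-7->C
  (3,5):dx=-7,dy=+3->D; (3,6):dx=+1,dy=+2->C; (3,7):dx=-3,dy=+7->D; (3,8):dx=-5,dy=-5->C
  (3,9):dx=-10,dy=+6->D; (4,5):dx=+2,dy=+10->C; (4,6):dx=+10,dy=+9->C; (4,7):dx=+6,dy=+14->C
  (4,8):dx=+4,dy=+2->C; (4,9):dx=-1,dy=+13->D; (5,6):dx=+8,dy=-1->D; (5,7):dx=+4,dy=+4->C
  (5,8):dx=+2,dy=-8->D; (5,9):dx=-3,dy=+3->D; (6,7):dx=-4,dy=+5->D; (6,8):dx=-6,dy=-7->C
  (6,9):dx=-11,dy=+4->D; (7,8):dx=-2,dy=-12->C; (7,9):dx=-7,dy=-1->C; (8,9):dx=-5,dy=+11->D
Step 2: C = 19, D = 17, total pairs = 36.
Step 3: tau = (C - D)/(n(n-1)/2) = (19 - 17)/36 = 0.055556.
Step 4: Exact two-sided p-value (enumerate n! = 362880 permutations of y under H0): p = 0.919455.
Step 5: alpha = 0.05. fail to reject H0.

tau_b = 0.0556 (C=19, D=17), p = 0.919455, fail to reject H0.


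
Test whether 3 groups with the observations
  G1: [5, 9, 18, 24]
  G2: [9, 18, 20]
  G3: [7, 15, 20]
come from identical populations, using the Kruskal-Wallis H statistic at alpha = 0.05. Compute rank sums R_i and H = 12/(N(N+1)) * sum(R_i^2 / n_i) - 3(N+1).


Step 1: Combine all N = 10 observations and assign midranks.
sorted (value, group, rank): (5,G1,1), (7,G3,2), (9,G1,3.5), (9,G2,3.5), (15,G3,5), (18,G1,6.5), (18,G2,6.5), (20,G2,8.5), (20,G3,8.5), (24,G1,10)
Step 2: Sum ranks within each group.
R_1 = 21 (n_1 = 4)
R_2 = 18.5 (n_2 = 3)
R_3 = 15.5 (n_3 = 3)
Step 3: H = 12/(N(N+1)) * sum(R_i^2/n_i) - 3(N+1)
     = 12/(10*11) * (21^2/4 + 18.5^2/3 + 15.5^2/3) - 3*11
     = 0.109091 * 304.417 - 33
     = 0.209091.
Step 4: Ties present; correction factor C = 1 - 18/(10^3 - 10) = 0.981818. Corrected H = 0.209091 / 0.981818 = 0.212963.
Step 5: Under H0, H ~ chi^2(2); p-value = 0.898992.
Step 6: alpha = 0.05. fail to reject H0.

H = 0.2130, df = 2, p = 0.898992, fail to reject H0.


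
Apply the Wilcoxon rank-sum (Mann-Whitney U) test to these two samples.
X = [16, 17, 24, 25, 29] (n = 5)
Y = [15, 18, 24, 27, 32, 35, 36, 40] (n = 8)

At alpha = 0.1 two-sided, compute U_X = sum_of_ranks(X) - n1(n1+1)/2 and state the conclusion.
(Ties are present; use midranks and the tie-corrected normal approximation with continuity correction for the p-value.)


Step 1: Combine and sort all 13 observations; assign midranks.
sorted (value, group): (15,Y), (16,X), (17,X), (18,Y), (24,X), (24,Y), (25,X), (27,Y), (29,X), (32,Y), (35,Y), (36,Y), (40,Y)
ranks: 15->1, 16->2, 17->3, 18->4, 24->5.5, 24->5.5, 25->7, 27->8, 29->9, 32->10, 35->11, 36->12, 40->13
Step 2: Rank sum for X: R1 = 2 + 3 + 5.5 + 7 + 9 = 26.5.
Step 3: U_X = R1 - n1(n1+1)/2 = 26.5 - 5*6/2 = 26.5 - 15 = 11.5.
       U_Y = n1*n2 - U_X = 40 - 11.5 = 28.5.
Step 4: Ties are present, so use the tie-corrected normal approximation (with continuity correction) for the p-value.
Step 5: p-value = 0.240919; compare to alpha = 0.1. fail to reject H0.

U_X = 11.5, p = 0.240919, fail to reject H0 at alpha = 0.1.


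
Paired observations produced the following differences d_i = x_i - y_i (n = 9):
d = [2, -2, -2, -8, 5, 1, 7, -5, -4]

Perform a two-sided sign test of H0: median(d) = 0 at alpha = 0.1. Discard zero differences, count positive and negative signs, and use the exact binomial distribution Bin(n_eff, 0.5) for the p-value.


Step 1: Discard zero differences. Original n = 9; n_eff = number of nonzero differences = 9.
Nonzero differences (with sign): +2, -2, -2, -8, +5, +1, +7, -5, -4
Step 2: Count signs: positive = 4, negative = 5.
Step 3: Under H0: P(positive) = 0.5, so the number of positives S ~ Bin(9, 0.5).
Step 4: Two-sided exact p-value = sum of Bin(9,0.5) probabilities at or below the observed probability = 1.000000.
Step 5: alpha = 0.1. fail to reject H0.

n_eff = 9, pos = 4, neg = 5, p = 1.000000, fail to reject H0.


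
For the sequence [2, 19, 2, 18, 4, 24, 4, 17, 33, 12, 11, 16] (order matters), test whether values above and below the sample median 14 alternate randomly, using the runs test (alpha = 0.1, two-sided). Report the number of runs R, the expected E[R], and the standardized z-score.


Step 1: Compute median = 14; label A = above, B = below.
Labels in order: BABABABAABBA  (n_A = 6, n_B = 6)
Step 2: Count runs R = 10.
Step 3: Under H0 (random ordering), E[R] = 2*n_A*n_B/(n_A+n_B) + 1 = 2*6*6/12 + 1 = 7.0000.
        Var[R] = 2*n_A*n_B*(2*n_A*n_B - n_A - n_B) / ((n_A+n_B)^2 * (n_A+n_B-1)) = 4320/1584 = 2.7273.
        SD[R] = 1.6514.
Step 4: Continuity-corrected z = (R - 0.5 - E[R]) / SD[R] = (10 - 0.5 - 7.0000) / 1.6514 = 1.5138.
Step 5: Two-sided p-value via normal approximation = 2*(1 - Phi(|z|)) = 0.130070.
Step 6: alpha = 0.1. fail to reject H0.

R = 10, z = 1.5138, p = 0.130070, fail to reject H0.


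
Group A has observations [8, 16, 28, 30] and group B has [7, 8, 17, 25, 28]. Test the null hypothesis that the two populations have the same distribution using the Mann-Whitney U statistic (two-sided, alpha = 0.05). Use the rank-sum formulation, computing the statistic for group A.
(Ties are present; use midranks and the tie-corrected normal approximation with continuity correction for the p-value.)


Step 1: Combine and sort all 9 observations; assign midranks.
sorted (value, group): (7,Y), (8,X), (8,Y), (16,X), (17,Y), (25,Y), (28,X), (28,Y), (30,X)
ranks: 7->1, 8->2.5, 8->2.5, 16->4, 17->5, 25->6, 28->7.5, 28->7.5, 30->9
Step 2: Rank sum for X: R1 = 2.5 + 4 + 7.5 + 9 = 23.
Step 3: U_X = R1 - n1(n1+1)/2 = 23 - 4*5/2 = 23 - 10 = 13.
       U_Y = n1*n2 - U_X = 20 - 13 = 7.
Step 4: Ties are present, so use the tie-corrected normal approximation (with continuity correction) for the p-value.
Step 5: p-value = 0.536878; compare to alpha = 0.05. fail to reject H0.

U_X = 13, p = 0.536878, fail to reject H0 at alpha = 0.05.


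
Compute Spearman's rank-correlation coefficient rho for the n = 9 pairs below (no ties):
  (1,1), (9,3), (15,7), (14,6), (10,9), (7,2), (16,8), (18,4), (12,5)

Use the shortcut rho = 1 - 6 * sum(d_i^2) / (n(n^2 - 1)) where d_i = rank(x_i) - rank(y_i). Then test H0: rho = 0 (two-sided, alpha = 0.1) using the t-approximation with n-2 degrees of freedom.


Step 1: Rank x and y separately (midranks; no ties here).
rank(x): 1->1, 9->3, 15->7, 14->6, 10->4, 7->2, 16->8, 18->9, 12->5
rank(y): 1->1, 3->3, 7->7, 6->6, 9->9, 2->2, 8->8, 4->4, 5->5
Step 2: d_i = R_x(i) - R_y(i); compute d_i^2.
  (1-1)^2=0, (3-3)^2=0, (7-7)^2=0, (6-6)^2=0, (4-9)^2=25, (2-2)^2=0, (8-8)^2=0, (9-4)^2=25, (5-5)^2=0
sum(d^2) = 50.
Step 3: rho = 1 - 6*50 / (9*(9^2 - 1)) = 1 - 300/720 = 0.583333.
Step 4: Under H0, t = rho * sqrt((n-2)/(1-rho^2)) = 1.9001 ~ t(7).
Step 5: Two-sided p-value from the t-distribution with 7 df = 0.099186.
Step 6: alpha = 0.1. reject H0.

rho = 0.5833, p = 0.099186, reject H0 at alpha = 0.1.


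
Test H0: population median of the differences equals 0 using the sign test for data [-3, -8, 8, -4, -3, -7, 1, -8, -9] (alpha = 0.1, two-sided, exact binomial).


Step 1: Discard zero differences. Original n = 9; n_eff = number of nonzero differences = 9.
Nonzero differences (with sign): -3, -8, +8, -4, -3, -7, +1, -8, -9
Step 2: Count signs: positive = 2, negative = 7.
Step 3: Under H0: P(positive) = 0.5, so the number of positives S ~ Bin(9, 0.5).
Step 4: Two-sided exact p-value = sum of Bin(9,0.5) probabilities at or below the observed probability = 0.179688.
Step 5: alpha = 0.1. fail to reject H0.

n_eff = 9, pos = 2, neg = 7, p = 0.179688, fail to reject H0.


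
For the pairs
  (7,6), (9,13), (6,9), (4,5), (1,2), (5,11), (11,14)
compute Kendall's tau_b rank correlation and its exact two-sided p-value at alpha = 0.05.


Step 1: Enumerate the 21 unordered pairs (i,j) with i<j and classify each by sign(x_j-x_i) * sign(y_j-y_i).
  (1,2):dx=+2,dy=+7->C; (1,3):dx=-1,dy=+3->D; (1,4):dx=-3,dy=-1->C; (1,5):dx=-6,dy=-4->C
  (1,6):dx=-2,dy=+5->D; (1,7):dx=+4,dy=+8->C; (2,3):dx=-3,dy=-4->C; (2,4):dx=-5,dy=-8->C
  (2,5):dx=-8,dy=-11->C; (2,6):dx=-4,dy=-2->C; (2,7):dx=+2,dy=+1->C; (3,4):dx=-2,dy=-4->C
  (3,5):dx=-5,dy=-7->C; (3,6):dx=-1,dy=+2->D; (3,7):dx=+5,dy=+5->C; (4,5):dx=-3,dy=-3->C
  (4,6):dx=+1,dy=+6->C; (4,7):dx=+7,dy=+9->C; (5,6):dx=+4,dy=+9->C; (5,7):dx=+10,dy=+12->C
  (6,7):dx=+6,dy=+3->C
Step 2: C = 18, D = 3, total pairs = 21.
Step 3: tau = (C - D)/(n(n-1)/2) = (18 - 3)/21 = 0.714286.
Step 4: Exact two-sided p-value (enumerate n! = 5040 permutations of y under H0): p = 0.030159.
Step 5: alpha = 0.05. reject H0.

tau_b = 0.7143 (C=18, D=3), p = 0.030159, reject H0.


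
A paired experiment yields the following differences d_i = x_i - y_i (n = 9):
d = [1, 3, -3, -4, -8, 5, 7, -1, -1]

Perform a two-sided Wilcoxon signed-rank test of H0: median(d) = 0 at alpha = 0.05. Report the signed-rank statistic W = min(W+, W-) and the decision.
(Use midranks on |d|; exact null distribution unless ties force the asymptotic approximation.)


Step 1: Drop any zero differences (none here) and take |d_i|.
|d| = [1, 3, 3, 4, 8, 5, 7, 1, 1]
Step 2: Midrank |d_i| (ties get averaged ranks).
ranks: |1|->2, |3|->4.5, |3|->4.5, |4|->6, |8|->9, |5|->7, |7|->8, |1|->2, |1|->2
Step 3: Attach original signs; sum ranks with positive sign and with negative sign.
W+ = 2 + 4.5 + 7 + 8 = 21.5
W- = 4.5 + 6 + 9 + 2 + 2 = 23.5
(Check: W+ + W- = 45 should equal n(n+1)/2 = 45.)
Step 4: Test statistic W = min(W+, W-) = 21.5.
Step 5: Ties in |d|, so use the tie-corrected normal approximation.
        E[W] = n(n+1)/4 = 9*10/4 = 22.5.
        Tie groups: |d|=1 (t=3), |d|=3 (t=2); sum(t^3 - t) = 30.
        Var[W] = n(n+1)(2n+1)/24 - sum(t^3-t)/48 = 1710/24 - 30/48 = 70.625.
        z = (W - E[W]) / sqrt(Var[W]) = (21.5 - 22.5) / 8.4039 = -0.1190.
        Two-sided p = 2*Phi(z) = 0.905281.
Step 6: alpha = 0.05. fail to reject H0.

W+ = 21.5, W- = 23.5, W = min = 21.5, p = 0.905281, fail to reject H0.


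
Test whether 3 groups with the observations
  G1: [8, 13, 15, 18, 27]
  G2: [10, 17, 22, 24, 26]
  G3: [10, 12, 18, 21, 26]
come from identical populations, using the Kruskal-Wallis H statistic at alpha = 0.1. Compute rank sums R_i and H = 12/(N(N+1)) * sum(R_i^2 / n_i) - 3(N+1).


Step 1: Combine all N = 15 observations and assign midranks.
sorted (value, group, rank): (8,G1,1), (10,G2,2.5), (10,G3,2.5), (12,G3,4), (13,G1,5), (15,G1,6), (17,G2,7), (18,G1,8.5), (18,G3,8.5), (21,G3,10), (22,G2,11), (24,G2,12), (26,G2,13.5), (26,G3,13.5), (27,G1,15)
Step 2: Sum ranks within each group.
R_1 = 35.5 (n_1 = 5)
R_2 = 46 (n_2 = 5)
R_3 = 38.5 (n_3 = 5)
Step 3: H = 12/(N(N+1)) * sum(R_i^2/n_i) - 3(N+1)
     = 12/(15*16) * (35.5^2/5 + 46^2/5 + 38.5^2/5) - 3*16
     = 0.050000 * 971.7 - 48
     = 0.585000.
Step 4: Ties present; correction factor C = 1 - 18/(15^3 - 15) = 0.994643. Corrected H = 0.585000 / 0.994643 = 0.588151.
Step 5: Under H0, H ~ chi^2(2); p-value = 0.745220.
Step 6: alpha = 0.1. fail to reject H0.

H = 0.5882, df = 2, p = 0.745220, fail to reject H0.


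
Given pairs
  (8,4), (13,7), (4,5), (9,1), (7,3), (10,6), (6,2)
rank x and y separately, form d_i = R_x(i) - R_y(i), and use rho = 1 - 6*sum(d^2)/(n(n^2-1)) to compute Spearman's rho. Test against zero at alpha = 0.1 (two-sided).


Step 1: Rank x and y separately (midranks; no ties here).
rank(x): 8->4, 13->7, 4->1, 9->5, 7->3, 10->6, 6->2
rank(y): 4->4, 7->7, 5->5, 1->1, 3->3, 6->6, 2->2
Step 2: d_i = R_x(i) - R_y(i); compute d_i^2.
  (4-4)^2=0, (7-7)^2=0, (1-5)^2=16, (5-1)^2=16, (3-3)^2=0, (6-6)^2=0, (2-2)^2=0
sum(d^2) = 32.
Step 3: rho = 1 - 6*32 / (7*(7^2 - 1)) = 1 - 192/336 = 0.428571.
Step 4: Under H0, t = rho * sqrt((n-2)/(1-rho^2)) = 1.0607 ~ t(5).
Step 5: Two-sided p-value from the t-distribution with 5 df = 0.337368.
Step 6: alpha = 0.1. fail to reject H0.

rho = 0.4286, p = 0.337368, fail to reject H0 at alpha = 0.1.


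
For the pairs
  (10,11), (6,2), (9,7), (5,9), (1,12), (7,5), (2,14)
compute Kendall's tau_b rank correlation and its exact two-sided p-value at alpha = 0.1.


Step 1: Enumerate the 21 unordered pairs (i,j) with i<j and classify each by sign(x_j-x_i) * sign(y_j-y_i).
  (1,2):dx=-4,dy=-9->C; (1,3):dx=-1,dy=-4->C; (1,4):dx=-5,dy=-2->C; (1,5):dx=-9,dy=+1->D
  (1,6):dx=-3,dy=-6->C; (1,7):dx=-8,dy=+3->D; (2,3):dx=+3,dy=+5->C; (2,4):dx=-1,dy=+7->D
  (2,5):dx=-5,dy=+10->D; (2,6):dx=+1,dy=+3->C; (2,7):dx=-4,dy=+12->D; (3,4):dx=-4,dy=+2->D
  (3,5):dx=-8,dy=+5->D; (3,6):dx=-2,dy=-2->C; (3,7):dx=-7,dy=+7->D; (4,5):dx=-4,dy=+3->D
  (4,6):dx=+2,dy=-4->D; (4,7):dx=-3,dy=+5->D; (5,6):dx=+6,dy=-7->D; (5,7):dx=+1,dy=+2->C
  (6,7):dx=-5,dy=+9->D
Step 2: C = 8, D = 13, total pairs = 21.
Step 3: tau = (C - D)/(n(n-1)/2) = (8 - 13)/21 = -0.238095.
Step 4: Exact two-sided p-value (enumerate n! = 5040 permutations of y under H0): p = 0.561905.
Step 5: alpha = 0.1. fail to reject H0.

tau_b = -0.2381 (C=8, D=13), p = 0.561905, fail to reject H0.


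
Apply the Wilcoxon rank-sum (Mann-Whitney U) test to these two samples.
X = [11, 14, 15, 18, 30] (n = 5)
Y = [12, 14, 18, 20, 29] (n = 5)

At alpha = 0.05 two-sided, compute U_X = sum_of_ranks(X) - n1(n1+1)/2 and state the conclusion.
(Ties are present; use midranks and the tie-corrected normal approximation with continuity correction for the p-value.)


Step 1: Combine and sort all 10 observations; assign midranks.
sorted (value, group): (11,X), (12,Y), (14,X), (14,Y), (15,X), (18,X), (18,Y), (20,Y), (29,Y), (30,X)
ranks: 11->1, 12->2, 14->3.5, 14->3.5, 15->5, 18->6.5, 18->6.5, 20->8, 29->9, 30->10
Step 2: Rank sum for X: R1 = 1 + 3.5 + 5 + 6.5 + 10 = 26.
Step 3: U_X = R1 - n1(n1+1)/2 = 26 - 5*6/2 = 26 - 15 = 11.
       U_Y = n1*n2 - U_X = 25 - 11 = 14.
Step 4: Ties are present, so use the tie-corrected normal approximation (with continuity correction) for the p-value.
Step 5: p-value = 0.833534; compare to alpha = 0.05. fail to reject H0.

U_X = 11, p = 0.833534, fail to reject H0 at alpha = 0.05.


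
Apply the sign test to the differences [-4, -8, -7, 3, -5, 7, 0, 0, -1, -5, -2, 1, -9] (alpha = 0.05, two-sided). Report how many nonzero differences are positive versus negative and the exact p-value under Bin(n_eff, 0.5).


Step 1: Discard zero differences. Original n = 13; n_eff = number of nonzero differences = 11.
Nonzero differences (with sign): -4, -8, -7, +3, -5, +7, -1, -5, -2, +1, -9
Step 2: Count signs: positive = 3, negative = 8.
Step 3: Under H0: P(positive) = 0.5, so the number of positives S ~ Bin(11, 0.5).
Step 4: Two-sided exact p-value = sum of Bin(11,0.5) probabilities at or below the observed probability = 0.226562.
Step 5: alpha = 0.05. fail to reject H0.

n_eff = 11, pos = 3, neg = 8, p = 0.226562, fail to reject H0.


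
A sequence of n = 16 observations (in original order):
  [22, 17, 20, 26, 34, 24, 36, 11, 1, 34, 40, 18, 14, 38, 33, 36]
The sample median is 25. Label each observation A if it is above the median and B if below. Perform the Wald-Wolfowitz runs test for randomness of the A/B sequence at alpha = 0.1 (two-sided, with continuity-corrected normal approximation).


Step 1: Compute median = 25; label A = above, B = below.
Labels in order: BBBAABABBAABBAAA  (n_A = 8, n_B = 8)
Step 2: Count runs R = 8.
Step 3: Under H0 (random ordering), E[R] = 2*n_A*n_B/(n_A+n_B) + 1 = 2*8*8/16 + 1 = 9.0000.
        Var[R] = 2*n_A*n_B*(2*n_A*n_B - n_A - n_B) / ((n_A+n_B)^2 * (n_A+n_B-1)) = 14336/3840 = 3.7333.
        SD[R] = 1.9322.
Step 4: Continuity-corrected z = (R + 0.5 - E[R]) / SD[R] = (8 + 0.5 - 9.0000) / 1.9322 = -0.2588.
Step 5: Two-sided p-value via normal approximation = 2*(1 - Phi(|z|)) = 0.795809.
Step 6: alpha = 0.1. fail to reject H0.

R = 8, z = -0.2588, p = 0.795809, fail to reject H0.


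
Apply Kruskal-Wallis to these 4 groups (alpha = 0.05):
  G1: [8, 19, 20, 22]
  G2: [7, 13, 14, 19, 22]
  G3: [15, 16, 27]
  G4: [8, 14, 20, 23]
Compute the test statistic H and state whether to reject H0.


Step 1: Combine all N = 16 observations and assign midranks.
sorted (value, group, rank): (7,G2,1), (8,G1,2.5), (8,G4,2.5), (13,G2,4), (14,G2,5.5), (14,G4,5.5), (15,G3,7), (16,G3,8), (19,G1,9.5), (19,G2,9.5), (20,G1,11.5), (20,G4,11.5), (22,G1,13.5), (22,G2,13.5), (23,G4,15), (27,G3,16)
Step 2: Sum ranks within each group.
R_1 = 37 (n_1 = 4)
R_2 = 33.5 (n_2 = 5)
R_3 = 31 (n_3 = 3)
R_4 = 34.5 (n_4 = 4)
Step 3: H = 12/(N(N+1)) * sum(R_i^2/n_i) - 3(N+1)
     = 12/(16*17) * (37^2/4 + 33.5^2/5 + 31^2/3 + 34.5^2/4) - 3*17
     = 0.044118 * 1184.6 - 51
     = 1.261581.
Step 4: Ties present; correction factor C = 1 - 30/(16^3 - 16) = 0.992647. Corrected H = 1.261581 / 0.992647 = 1.270926.
Step 5: Under H0, H ~ chi^2(3); p-value = 0.736048.
Step 6: alpha = 0.05. fail to reject H0.

H = 1.2709, df = 3, p = 0.736048, fail to reject H0.
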